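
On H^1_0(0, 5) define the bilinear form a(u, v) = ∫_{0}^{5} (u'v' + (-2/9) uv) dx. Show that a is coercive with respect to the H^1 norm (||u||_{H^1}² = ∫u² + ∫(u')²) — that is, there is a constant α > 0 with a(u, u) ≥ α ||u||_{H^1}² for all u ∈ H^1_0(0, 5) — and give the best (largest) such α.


α = (-50/9 + π^2)/(π^2 + 25)

Coercivity of a(·,·) on H^1_0(0, 5) means a(u, u) ≥ α ||u||_{H^1}² for every u ∈ H^1_0.
The interval has length L = 5, and Poincaré/coercivity depend only on L. Here a(u, u) = ∫(u')² + (-2/9)·∫u².
Here c = -2/9 < 0 with |c| < (π/L)² = π^2/25, so coercivity still holds. The condition a(u,u) ≥ α||u||_{H^1}² reads (1−α)∫(u')² ≥ (α−c)∫u². Any admissible α is ≤ 1 (rapidly oscillating u have ∫u²/∫(u')² → 0), and α = 1 would force 0 ≥ (1−c)∫u², impossible since c < 1; so 1−α > 0. By the sharp Poincaré inequality on H^1_0 of an interval of length L, ∫(u')² ≥ (π/L)²∫u² with equality for the first sine mode sin(π(x−x₀)/L) (x₀ the left endpoint), so the inequality holds for all u iff (1−α)(π/L)² ≥ α − c, i.e. α ≤ ((π/L)² + c)/((π/L)² + 1) = (1 + c(L/π)²)/(1 + (L/π)²). (Direct route, valid since c ≤ 0: Poincaré gives c∫u² ≥ c(L/π)²∫(u')², so a(u,u) ≥ (1 + c(L/π)²)∫(u')², while ||u||_{H^1}² ≤ (1 + (L/π)²)∫(u')²; dividing yields the same α.) With (π/L)² = π^2/25 and c = -2/9, the largest admissible constant is α = ((π/L)² + c)/((π/L)² + 1).
Simplifying, α = (-50/9 + π^2)/(π^2 + 25).


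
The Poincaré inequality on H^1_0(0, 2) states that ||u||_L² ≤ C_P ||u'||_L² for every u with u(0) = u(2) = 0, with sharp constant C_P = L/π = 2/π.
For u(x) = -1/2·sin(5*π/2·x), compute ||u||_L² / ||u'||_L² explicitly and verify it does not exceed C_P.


||u||_L² / ||u'||_L² = 2/(5*π) < C_P = 2/π.

u(x) = -1/2·sin(5*π/2·x), so u'(x) = -5*π*cos(5*π*x/2)/4.
Writing u(x) = A·sin(kπx/L) with A = -1/2 and k = 5, use ∫_0^L sin²(kπx/L) dx = L/2 and ∫_0^L cos²(kπx/L) dx = L/2.
u² = 1/4·sin²(5*π/2·x) and (u')² = 25*π^2/16·cos²(5*π/2·x), and each of sin², cos² integrates to L/2 = 1 over (0, 2).
∫_0^2 u² dx = 1/4, so ||u||_L² = 1/2.
∫_0^2 (u')² dx = 25*π^2/16, so ||u'||_L² = 5*π/4.
Ratio ||u||_L² / ||u'||_L² = 2/(5*π).
Sharp Poincaré constant on H^1_0(0, 2) is C_P = L/π = 2/π, achieved by sin(π/2·x).
This is the k = 5 harmonic; the ratio L/(kπ) is strictly less than C_P = L/π, consistent with the sharp inequality ||u||_L² ≤ C_P ||u'||_L².


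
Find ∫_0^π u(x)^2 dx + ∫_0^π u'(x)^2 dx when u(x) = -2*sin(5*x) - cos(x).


||u||_{H^1(0,π)}^2 = 53*π

u'(x) = sin(x) - 10*cos(5*x).
Expand u² and (u')² and integrate term by term on (0, π), using: for integers n ≥ 1, ∫_0^π sin²(nx) dx = ∫_0^π cos²(nx) dx = π/2; for n ≠ n', ∫_0^π sin(nx)sin(n'x) dx = ∫_0^π cos(nx)cos(n'x) dx = 0; and by product-to-sum, ∫_0^π sin(nx)cos(n'x) dx = ½∫_0^π [sin((n+n')x) + sin((n−n')x)] dx, which is 0 when n+n' is even and 2n/(n²−n'²) when n+n' is odd (it need not vanish on (0, π)).
  u² squared terms: (-1)²·∫cos(x)² dx = 1·π/2 = π/2;  (-2)²·∫sin(5x)² dx = 4·π/2 = 2*π.
  u² cross terms: 2·(-1)·(-2)·∫cos(x)·sin(5x) dx = 4·(0) = 0.
  So ∫_0^π u² dx = π/2 + 2*π + 0 = 5*π/2.
  (u')² squared terms: (-10)²·∫cos(5x)² dx = 100·π/2 = 50*π;  (1)²·∫sin(x)² dx = 1·π/2 = π/2.
  (u')² cross terms: 2·(-10)·(1)·∫cos(5x)·sin(x) dx = -20·(0) = 0.
  So ∫_0^π (u')² dx = 50*π + π/2 + 0 = 101*π/2.
||u||_{H^1}^2 = (5*π/2) + (101*π/2) = 53*π.


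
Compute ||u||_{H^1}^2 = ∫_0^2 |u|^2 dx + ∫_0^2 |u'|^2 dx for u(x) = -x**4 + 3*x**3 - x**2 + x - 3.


||u||_{H^1}^2 = 1928/63

The H^1 norm (squared) on an interval (0, L) is
  ||u||_{H^1}^2 = ∫_0^L u(x)^2 dx + ∫_0^L u'(x)^2 dx.
Compute u'(x) = -4*x**3 + 9*x**2 - 2*x + 1.
Then u(x)^2 = x**8 - 6*x**7 + 11*x**6 - 8*x**5 + 13*x**4 - 20*x**3 + 7*x**2 - 6*x + 9 and u'(x)^2 = 16*x**6 - 72*x**5 + 97*x**4 - 44*x**3 + 22*x**2 - 4*x + 1.
Integrate each monomial from 0 to 2 using ∫_0^2 c·x^n dx = c·2^(n+1)/(n+1):
  ∫_0^2 u(x)^2 dx = ∫_0^2 (x^8 - 6*x^7 + 11*x^6 - 8*x^5 + 13*x^4 - 20*x^3 + 7*x^2 - 6*x + 9) dx. Term by term:
    ∫_0^2 x^8 dx = 512/9;  ∫_0^2 -6*x^7 dx = -192;  ∫_0^2 11*x^6 dx = 1408/7;
    ∫_0^2 -8*x^5 dx = -256/3;  ∫_0^2 13*x^4 dx = 416/5;  ∫_0^2 -20*x^3 dx = -80;
    ∫_0^2 7*x^2 dx = 56/3;  ∫_0^2 -6*x dx = -12;  ∫_0^2 9 dx = 18.
  Sum: 512/9 − 192 + 1408/7 − 256/3 + 416/5 − 80 + 56/3 − 12 + 18 = 2698/315.
  ∫_0^2 u'(x)^2 dx = ∫_0^2 (16*x^6 - 72*x^5 + 97*x^4 - 44*x^3 + 22*x^2 - 4*x + 1) dx. Term by term:
    ∫_0^2 16*x^6 dx = 2048/7;  ∫_0^2 -72*x^5 dx = -768;  ∫_0^2 97*x^4 dx = 3104/5;
    ∫_0^2 -44*x^3 dx = -176;  ∫_0^2 22*x^2 dx = 176/3;  ∫_0^2 -4*x dx = -8;
    ∫_0^2 1 dx = 2.
  Sum: 2048/7 − 768 + 3104/5 − 176 + 176/3 − 8 + 2 = 2314/105.
Adding: ||u||_{H^1}^2 = 2698/315 + 2314/105 = 1928/63.


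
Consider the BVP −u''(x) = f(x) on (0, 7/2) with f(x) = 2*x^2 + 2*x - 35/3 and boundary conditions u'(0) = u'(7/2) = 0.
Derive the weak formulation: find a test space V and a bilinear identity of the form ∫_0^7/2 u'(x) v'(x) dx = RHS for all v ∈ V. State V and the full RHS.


V = H^1(0, 7/2) (no boundary constraint on v; u is determined up to an additive constant); weak form: ∫_0^7/2 u'v' dx = ∫_0^7/2 (2*x^2 + 2*x - 35/3) v dx for all v ∈ V.

Multiply both sides by a test function v and integrate from 0 to 7/2:
  ∫_0^7/2 −u''(x) v(x) dx = ∫_0^7/2 f(x) v(x) dx.
Integrate the LHS by parts once:
  ∫_0^7/2 −u'' v dx = −[u'(x) v(x)]_0^7/2 + ∫_0^7/2 u'(x) v'(x) dx.
Thus ∫_0^7/2 u'(x) v'(x) dx = ∫_0^7/2 f(x) v(x) dx + [u'(x) v(x)]_0^7/2.
Choose V so that boundary terms are either known or forced to vanish.
u has homogeneous Neumann: u'(0) = u'(7/2) = 0. So [u' v]_0^7/2 = 0·v(7/2) − 0·v(0) = 0 for any v; take V = H^1(0, 7/2).
Weak formulation: find u (satisfying any essential BC) such that ∫_0^7/2 u'(x) v'(x) dx = ∫_0^7/2 f v dx for all v ∈ V (homogeneous Neumann, so boundary terms vanish).
Substituting f(x) = 2*x^2 + 2*x - 35/3, the right-hand side is ∫_0^7/2 (2*x^2 + 2*x - 35/3) v dx.
Compatibility check (pure Neumann): taking v ≡ 1 ∈ V gives 0 = ∫_0^7/2 f dx + (0) − (0), i.e. ∫_0^7/2 f dx must equal u'(0) − u'(7/2) = 0. Indeed ∫_0^7/2 (2*x^2 + 2*x - 35/3) dx = 0, so the data are compatible. The solution is then unique only up to an additive constant (fix it e.g. by requiring ∫_0^7/2 u dx = 0).


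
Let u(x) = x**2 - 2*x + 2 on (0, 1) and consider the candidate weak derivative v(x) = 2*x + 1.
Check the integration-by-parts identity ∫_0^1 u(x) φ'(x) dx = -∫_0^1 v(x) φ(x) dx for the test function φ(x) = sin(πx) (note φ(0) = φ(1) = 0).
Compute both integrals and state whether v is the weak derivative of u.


LHS = 2/π, RHS = -4/π. No, v is not the weak derivative of u.

u(x) = x**2 - 2*x + 2, classical derivative u'(x) = 2*x - 2.
φ(x) = sin(πx), so φ'(x) = π*cos(π*x).
Note φ(0) = φ(1) = 0, so the boundary term u·φ vanishes.
LHS = ∫_0^1 u(x) φ'(x) dx = ∫_0^1 (π*x^2*cos(π*x) - 2*π*x*cos(π*x) + 2*π*cos(π*x)) dx. Term by term:
  ∫_0^1 2*π*cos(π*x) dx = 0;  ∫_0^1 π*x^2*cos(π*x) dx = -2/π;  ∫_0^1 -2*π*x*cos(π*x) dx = 4/π.
Sum: 0 − 2/π + 4/π = 2/π.
So LHS = 2/π.
∫_0^1 v(x) φ(x) dx = ∫_0^1 (2*x*sin(π*x) + sin(π*x)) dx. Term by term:
  ∫_0^1 2*x*sin(π*x) dx = 2/π;  ∫_0^1 sin(π*x) dx = 2/π.
Sum: 2/π + 2/π = 4/π.
So RHS = -∫_0^1 v(x) φ(x) dx = -4/π.
LHS − RHS = 6/π ≠ 0, so the identity fails.
(For a valid weak derivative the identity must hold for EVERY test function, in particular this one. The failure shows v is NOT the weak derivative of u.)
Correct weak derivative would be u'(x) = 2*x - 2.


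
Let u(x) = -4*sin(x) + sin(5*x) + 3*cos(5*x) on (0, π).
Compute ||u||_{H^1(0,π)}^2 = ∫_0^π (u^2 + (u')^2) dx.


||u||_{H^1(0,π)}^2 = 146*π

u'(x) = -15*sin(5*x) - 4*cos(x) + 5*cos(5*x).
Expand u² and (u')² and integrate term by term on (0, π), using: for integers n ≥ 1, ∫_0^π sin²(nx) dx = ∫_0^π cos²(nx) dx = π/2; for n ≠ n', ∫_0^π sin(nx)sin(n'x) dx = ∫_0^π cos(nx)cos(n'x) dx = 0; and by product-to-sum, ∫_0^π sin(nx)cos(n'x) dx = ½∫_0^π [sin((n+n')x) + sin((n−n')x)] dx, which is 0 when n+n' is even and 2n/(n²−n'²) when n+n' is odd (it need not vanish on (0, π)).
  u² squared terms: (-4)²·∫sin(x)² dx = 16·π/2 = 8*π;  (3)²·∫cos(5x)² dx = 9·π/2 = 9*π/2;  (1)²·∫sin(5x)² dx = 1·π/2 = π/2.
  u² cross terms: 2·(-4)·(3)·∫sin(x)·cos(5x) dx = -24·(0) = 0;  2·(-4)·(1)·∫sin(x)·sin(5x) dx = -8·(0) = 0;  2·(3)·(1)·∫cos(5x)·sin(5x) dx = 6·(0) = 0.
  So ∫_0^π u² dx = 8*π + 9*π/2 + π/2 + 0 + 0 + 0 = 13*π.
  (u')² squared terms: (-15)²·∫sin(5x)² dx = 225·π/2 = 225*π/2;  (-4)²·∫cos(x)² dx = 16·π/2 = 8*π;  (5)²·∫cos(5x)² dx = 25·π/2 = 25*π/2.
  (u')² cross terms: 2·(-15)·(-4)·∫sin(5x)·cos(x) dx = 120·(0) = 0;  2·(-15)·(5)·∫sin(5x)·cos(5x) dx = -150·(0) = 0;  2·(-4)·(5)·∫cos(x)·cos(5x) dx = -40·(0) = 0.
  So ∫_0^π (u')² dx = 225*π/2 + 8*π + 25*π/2 + 0 + 0 + 0 = 133*π.
||u||_{H^1}^2 = (13*π) + (133*π) = 146*π.


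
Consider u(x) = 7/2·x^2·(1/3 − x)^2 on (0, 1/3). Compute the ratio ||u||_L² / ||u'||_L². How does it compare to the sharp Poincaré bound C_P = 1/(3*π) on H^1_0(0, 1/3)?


||u||_L² / ||u'||_L² = sqrt(3)/18 < C_P = 1/(3*π).

u(x) = 7/2·x^2·(1/3 − x)^2, so u'(x) = 7*x*(3*x - 1)*(6*x - 1)/9.
u(x) = 7/2·x^2·(1/3 − x)^2 vanishes at x = 0 and x = 1/3, so u ∈ H^1_0(0, 1/3). Differentiate via the product rule and integrate the resulting polynomials term by term.
  ∫_0^1/3 u² dx = ∫_0^1/3 (49*x^8/4 - 49*x^7/3 + 49*x^6/6 - 49*x^5/27 + 49*x^4/324) dx. Term by term:
    ∫_0^1/3 49*x^8/4 dx = 49/708588;  ∫_0^1/3 -49*x^7/3 dx = -49/157464;  ∫_0^1/3 49*x^6/6 dx = 7/13122;
    ∫_0^1/3 -49*x^5/27 dx = -49/118098;  ∫_0^1/3 49*x^4/324 dx = 49/393660.
  Sum: 49/708588 − 49/157464 + 7/13122 − 49/118098 + 49/393660 = 7/7085880.
  ∫_0^1/3 (u')² dx = ∫_0^1/3 (196*x^6 - 196*x^5 + 637*x^4/9 - 98*x^3/9 + 49*x^2/81) dx. Term by term:
    ∫_0^1/3 196*x^6 dx = 28/2187;  ∫_0^1/3 -196*x^5 dx = -98/2187;  ∫_0^1/3 637*x^4/9 dx = 637/10935;
    ∫_0^1/3 -98*x^3/9 dx = -49/1458;  ∫_0^1/3 49*x^2/81 dx = 49/6561.
  Sum: 28/2187 − 98/2187 + 637/10935 − 49/1458 + 49/6561 = 7/65610.
∫_0^1/3 u² dx = 7/7085880, so ||u||_L² = sqrt(210)/14580.
∫_0^1/3 (u')² dx = 7/65610, so ||u'||_L² = sqrt(70)/810.
Ratio ||u||_L² / ||u'||_L² = sqrt(3)/18.
Sharp Poincaré constant on H^1_0(0, 1/3) is C_P = L/π = 1/(3*π), achieved by sin(3*π·x).
A polynomial bump cannot attain the sharp Poincaré constant (only the first sine eigenfunction does), so the ratio is strictly less than C_P, consistent with ||u||_L² ≤ C_P ||u'||_L².


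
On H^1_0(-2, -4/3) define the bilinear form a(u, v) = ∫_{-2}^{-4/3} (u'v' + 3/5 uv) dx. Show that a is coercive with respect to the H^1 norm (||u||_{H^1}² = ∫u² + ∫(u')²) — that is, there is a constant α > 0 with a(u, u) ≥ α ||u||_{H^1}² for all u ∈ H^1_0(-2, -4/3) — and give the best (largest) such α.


α = 3*(4 + 15*π^2)/(5*(4 + 9*π^2))

Coercivity of a(·,·) on H^1_0(-2, -4/3) means a(u, u) ≥ α ||u||_{H^1}² for every u ∈ H^1_0.
The interval has length L = 2/3, and Poincaré/coercivity depend only on L. Here a(u, u) = ∫(u')² + (3/5)·∫u².
Here 0 < c = 3/5 < 1. The condition a(u,u) ≥ α||u||_{H^1}² reads (1−α)∫(u')² ≥ (α−c)∫u². Any admissible α is ≤ 1 (rapidly oscillating u have ∫u²/∫(u')² → 0), and α = 1 would force 0 ≥ (1−c)∫u², impossible since c < 1; so 1−α > 0. By the sharp Poincaré inequality on H^1_0 of an interval of length L, ∫(u')² ≥ (π/L)²∫u² with equality for the first sine mode sin(π(x−x₀)/L) (x₀ the left endpoint), so the inequality holds for all u iff (1−α)(π/L)² ≥ α − c, i.e. α ≤ ((π/L)² + c)/((π/L)² + 1) = (1 + c(L/π)²)/(1 + (L/π)²). With (π/L)² = 9*π^2/4 and c = 3/5, the largest admissible constant is α = ((π/L)² + c)/((π/L)² + 1).
Simplifying, α = 3*(4 + 15*π^2)/(5*(4 + 9*π^2)).


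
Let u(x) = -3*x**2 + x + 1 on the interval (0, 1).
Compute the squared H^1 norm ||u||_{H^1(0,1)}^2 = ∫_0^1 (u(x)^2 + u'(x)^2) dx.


||u||_{H^1}^2 = 229/30

The H^1 norm (squared) on an interval (0, L) is
  ||u||_{H^1}^2 = ∫_0^L u(x)^2 dx + ∫_0^L u'(x)^2 dx.
Compute u'(x) = 1 - 6*x.
Then u(x)^2 = 9*x**4 - 6*x**3 - 5*x**2 + 2*x + 1 and u'(x)^2 = 36*x**2 - 12*x + 1.
Integrate each monomial from 0 to 1 using ∫_0^1 c·x^n dx = c·1^(n+1)/(n+1):
  ∫_0^1 u(x)^2 dx = ∫_0^1 (9*x^4 - 6*x^3 - 5*x^2 + 2*x + 1) dx. Term by term:
    ∫_0^1 9*x^4 dx = 9/5;  ∫_0^1 -6*x^3 dx = -3/2;  ∫_0^1 -5*x^2 dx = -5/3;
    ∫_0^1 2*x dx = 1;  ∫_0^1 1 dx = 1.
  Sum: 9/5 − 3/2 − 5/3 + 1 + 1 = 19/30.
  ∫_0^1 u'(x)^2 dx = ∫_0^1 (36*x^2 - 12*x + 1) dx. Term by term:
    ∫_0^1 36*x^2 dx = 12;  ∫_0^1 -12*x dx = -6;  ∫_0^1 1 dx = 1.
  Sum: 12 − 6 + 1 = 7.
Adding: ||u||_{H^1}^2 = 19/30 + 7 = 229/30.


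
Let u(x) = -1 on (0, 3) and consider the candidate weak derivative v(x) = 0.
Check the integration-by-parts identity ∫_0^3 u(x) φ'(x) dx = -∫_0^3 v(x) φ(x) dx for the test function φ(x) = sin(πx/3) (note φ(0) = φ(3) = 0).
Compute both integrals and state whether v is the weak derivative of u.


LHS = 0, RHS = 0. Yes, v = u' weakly.

u(x) = -1, classical derivative u'(x) = 0.
φ(x) = sin(πx/3), so φ'(x) = π*cos(π*x/3)/3.
Note φ(0) = φ(3) = 0, so the boundary term u·φ vanishes.
LHS = ∫_0^3 u(x) φ'(x) dx = ∫_0^3 (-π*cos(π*x/3)/3) dx. Term by term:
  ∫_0^3 -π*cos(π*x/3)/3 dx = 0.
So LHS = 0.
∫_0^3 v(x) φ(x) dx = ∫_0^3 (0) dx. Term by term:
  ∫_0^3 0 dx = 0.
So RHS = -∫_0^3 v(x) φ(x) dx = 0.
LHS = RHS, so the identity holds for this test φ.
Moreover u is smooth here and v(x) = u'(x) = 0 pointwise, so the identity holds for every test function. Hence v is the weak derivative of u.


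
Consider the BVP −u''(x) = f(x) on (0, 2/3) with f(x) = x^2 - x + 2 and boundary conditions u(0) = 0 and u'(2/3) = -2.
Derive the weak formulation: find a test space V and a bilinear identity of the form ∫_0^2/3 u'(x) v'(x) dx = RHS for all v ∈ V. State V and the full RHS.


V = {v ∈ H^1(0, 2/3) : v(0) = 0} (test functions vanish at x = 0 where u is specified); weak form: ∫_0^2/3 u'v' dx = ∫_0^2/3 (x^2 - x + 2) v dx − 2·v(2/3) for all v ∈ V.

Multiply both sides by a test function v and integrate from 0 to 2/3:
  ∫_0^2/3 −u''(x) v(x) dx = ∫_0^2/3 f(x) v(x) dx.
Integrate the LHS by parts once:
  ∫_0^2/3 −u'' v dx = −[u'(x) v(x)]_0^2/3 + ∫_0^2/3 u'(x) v'(x) dx.
Thus ∫_0^2/3 u'(x) v'(x) dx = ∫_0^2/3 f(x) v(x) dx + [u'(x) v(x)]_0^2/3.
Choose V so that boundary terms are either known or forced to vanish.
Mixed BC: u(0) = 0 (Dirichlet) and u'(2/3) = -2 (Neumann). Define V = {v ∈ H^1(0, 2/3) : v(0) = 0}. Then [u' v]_0^2/3 = u'(2/3)·v(2/3) − u'(0)·0 = − 2·v(2/3).
Weak formulation: find u (satisfying any essential BC) such that ∫_0^2/3 u'(x) v'(x) dx = ∫_0^2/3 f v dx − 2·v(2/3) for all v ∈ V (Dirichlet at 0 absorbed into V; Neumann datum at x = 2/3 contributes the boundary term).
Substituting f(x) = x^2 - x + 2, the right-hand side is ∫_0^2/3 (x^2 - x + 2) v dx − 2·v(2/3).


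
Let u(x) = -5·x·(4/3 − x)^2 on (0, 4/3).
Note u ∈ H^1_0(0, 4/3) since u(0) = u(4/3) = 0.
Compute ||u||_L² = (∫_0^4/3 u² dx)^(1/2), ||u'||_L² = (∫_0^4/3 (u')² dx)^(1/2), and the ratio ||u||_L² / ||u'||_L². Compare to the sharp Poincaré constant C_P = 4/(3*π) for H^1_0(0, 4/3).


||u||_L² / ||u'||_L² = 2*sqrt(14)/21 < C_P = 4/(3*π).

u(x) = -5·x·(4/3 − x)^2, so u'(x) = -15*x^2 + 80*x/3 - 80/9.
u(x) = -5·x·(4/3 − x)^2 vanishes at x = 0 and x = 4/3, so u ∈ H^1_0(0, 4/3). Differentiate via the product rule and integrate the resulting polynomials term by term.
  ∫_0^4/3 u² dx = ∫_0^4/3 (25*x^6 - 400*x^5/3 + 800*x^4/3 - 6400*x^3/27 + 6400*x^2/81) dx. Term by term:
    ∫_0^4/3 25*x^6 dx = 409600/15309;  ∫_0^4/3 -400*x^5/3 dx = -819200/6561;  ∫_0^4/3 800*x^4/3 dx = 163840/729;
    ∫_0^4/3 -6400*x^3/27 dx = -409600/2187;  ∫_0^4/3 6400*x^2/81 dx = 409600/6561.
  Sum: 409600/15309 − 819200/6561 + 163840/729 − 409600/2187 + 409600/6561 = 81920/45927.
  ∫_0^4/3 (u')² dx = ∫_0^4/3 (225*x^4 - 800*x^3 + 8800*x^2/9 - 12800*x/27 + 6400/81) dx. Term by term:
    ∫_0^4/3 225*x^4 dx = 5120/27;  ∫_0^4/3 -800*x^3 dx = -51200/81;  ∫_0^4/3 8800*x^2/9 dx = 563200/729;
    ∫_0^4/3 -12800*x/27 dx = -102400/243;  ∫_0^4/3 6400/81 dx = 25600/243.
  Sum: 5120/27 − 51200/81 + 563200/729 − 102400/243 + 25600/243 = 10240/729.
∫_0^4/3 u² dx = 81920/45927, so ||u||_L² = 128*sqrt(35)/567.
∫_0^4/3 (u')² dx = 10240/729, so ||u'||_L² = 32*sqrt(10)/27.
Ratio ||u||_L² / ||u'||_L² = 2*sqrt(14)/21.
Sharp Poincaré constant on H^1_0(0, 4/3) is C_P = L/π = 4/(3*π), achieved by sin(3*π/4·x).
A polynomial bump cannot attain the sharp Poincaré constant (only the first sine eigenfunction does), so the ratio is strictly less than C_P, consistent with ||u||_L² ≤ C_P ||u'||_L².


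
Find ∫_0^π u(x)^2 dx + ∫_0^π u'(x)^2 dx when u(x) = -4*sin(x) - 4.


||u||_{H^1(0,π)}^2 = 64 + 32*π

u'(x) = -4*cos(x).
Expand u² and (u')² and integrate term by term on (0, π), using: for integers n ≥ 1, ∫_0^π sin²(nx) dx = ∫_0^π cos²(nx) dx = π/2; for n ≠ n', ∫_0^π sin(nx)sin(n'x) dx = ∫_0^π cos(nx)cos(n'x) dx = 0; and by product-to-sum, ∫_0^π sin(nx)cos(n'x) dx = ½∫_0^π [sin((n+n')x) + sin((n−n')x)] dx, which is 0 when n+n' is even and 2n/(n²−n'²) when n+n' is odd (it need not vanish on (0, π)). For the constant mode: ∫_0^π 1 dx = π, ∫_0^π cos(nx) dx = 0, ∫_0^π sin(nx) dx = (1−(−1)^n)/n.
  u² squared terms: (-4)²·∫1 dx = 16·π = 16*π;  (-4)²·∫sin(x)² dx = 16·π/2 = 8*π.
  u² cross terms: 2·(-4)·(-4)·∫1·sin(x) dx = 32·(2) = 64.
  So ∫_0^π u² dx = 16*π + 8*π + 64 = 64 + 24*π.
  (u')² squared terms: (-4)²·∫cos(x)² dx = 16·π/2 = 8*π.
  So ∫_0^π (u')² dx = 8*π.
||u||_{H^1}^2 = (64 + 24*π) + (8*π) = 64 + 32*π.


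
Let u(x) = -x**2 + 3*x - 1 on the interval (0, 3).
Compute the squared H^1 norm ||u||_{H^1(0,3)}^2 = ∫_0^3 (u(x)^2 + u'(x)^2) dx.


||u||_{H^1}^2 = 111/10

The H^1 norm (squared) on an interval (0, L) is
  ||u||_{H^1}^2 = ∫_0^L u(x)^2 dx + ∫_0^L u'(x)^2 dx.
Compute u'(x) = 3 - 2*x.
Then u(x)^2 = x**4 - 6*x**3 + 11*x**2 - 6*x + 1 and u'(x)^2 = 4*x**2 - 12*x + 9.
Integrate each monomial from 0 to 3 using ∫_0^3 c·x^n dx = c·3^(n+1)/(n+1):
  ∫_0^3 u(x)^2 dx = ∫_0^3 (x^4 - 6*x^3 + 11*x^2 - 6*x + 1) dx. Term by term:
    ∫_0^3 x^4 dx = 243/5;  ∫_0^3 -6*x^3 dx = -243/2;  ∫_0^3 11*x^2 dx = 99;
    ∫_0^3 -6*x dx = -27;  ∫_0^3 1 dx = 3.
  Sum: 243/5 − 243/2 + 99 − 27 + 3 = 21/10.
  ∫_0^3 u'(x)^2 dx = ∫_0^3 (4*x^2 - 12*x + 9) dx. Term by term:
    ∫_0^3 4*x^2 dx = 36;  ∫_0^3 -12*x dx = -54;  ∫_0^3 9 dx = 27.
  Sum: 36 − 54 + 27 = 9.
Adding: ||u||_{H^1}^2 = 21/10 + 9 = 111/10.


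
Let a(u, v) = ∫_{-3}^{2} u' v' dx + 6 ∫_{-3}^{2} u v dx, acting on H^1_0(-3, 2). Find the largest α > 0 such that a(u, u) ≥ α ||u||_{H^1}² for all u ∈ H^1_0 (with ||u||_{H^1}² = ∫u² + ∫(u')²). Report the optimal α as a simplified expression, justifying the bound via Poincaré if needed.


α = 1

Coercivity of a(·,·) on H^1_0(-3, 2) means a(u, u) ≥ α ||u||_{H^1}² for every u ∈ H^1_0.
The interval has length L = 5, and Poincaré/coercivity depend only on L. Here a(u, u) = ∫(u')² + (6)·∫u².
Here c = 6 ≥ 1, so a(u,u) = ∫(u')² + c∫u² ≥ ∫(u')² + ∫u² = ||u||_{H^1}², i.e. α = 1 works. No larger α is possible: a(u,u) ≥ α||u||_{H^1}² means (1−α)∫(u')² ≥ (α−c)∫u², and for the modes u_n = sin(nπ(x−x₀)/L) (x₀ the left endpoint) one has ∫u_n²/∫(u_n')² = (L/(nπ))² → 0, so a(u_n,u_n)/||u_n||_{H^1}² → 1. Hence the optimal constant is α = 1.
Therefore α = 1.


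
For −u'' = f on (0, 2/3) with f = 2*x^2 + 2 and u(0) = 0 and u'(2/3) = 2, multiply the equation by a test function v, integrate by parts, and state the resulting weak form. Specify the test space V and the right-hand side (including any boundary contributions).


V = {v ∈ H^1(0, 2/3) : v(0) = 0} (test functions vanish at x = 0 where u is specified); weak form: ∫_0^2/3 u'v' dx = ∫_0^2/3 (2*x^2 + 2) v dx + 2·v(2/3) for all v ∈ V.

Multiply both sides by a test function v and integrate from 0 to 2/3:
  ∫_0^2/3 −u''(x) v(x) dx = ∫_0^2/3 f(x) v(x) dx.
Integrate the LHS by parts once:
  ∫_0^2/3 −u'' v dx = −[u'(x) v(x)]_0^2/3 + ∫_0^2/3 u'(x) v'(x) dx.
Thus ∫_0^2/3 u'(x) v'(x) dx = ∫_0^2/3 f(x) v(x) dx + [u'(x) v(x)]_0^2/3.
Choose V so that boundary terms are either known or forced to vanish.
Mixed BC: u(0) = 0 (Dirichlet) and u'(2/3) = 2 (Neumann). Define V = {v ∈ H^1(0, 2/3) : v(0) = 0}. Then [u' v]_0^2/3 = u'(2/3)·v(2/3) − u'(0)·0 = 2·v(2/3).
Weak formulation: find u (satisfying any essential BC) such that ∫_0^2/3 u'(x) v'(x) dx = ∫_0^2/3 f v dx + 2·v(2/3) for all v ∈ V (Dirichlet at 0 absorbed into V; Neumann datum at x = 2/3 contributes the boundary term).
Substituting f(x) = 2*x^2 + 2, the right-hand side is ∫_0^2/3 (2*x^2 + 2) v dx + 2·v(2/3).


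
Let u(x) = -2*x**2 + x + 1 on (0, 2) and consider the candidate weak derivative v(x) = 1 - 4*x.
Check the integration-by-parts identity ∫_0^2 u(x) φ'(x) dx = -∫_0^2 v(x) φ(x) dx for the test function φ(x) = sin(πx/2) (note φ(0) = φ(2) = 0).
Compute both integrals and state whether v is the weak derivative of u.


LHS = 12/π, RHS = 12/π. Yes, v = u' weakly.

u(x) = -2*x**2 + x + 1, classical derivative u'(x) = 1 - 4*x.
φ(x) = sin(πx/2), so φ'(x) = π*cos(π*x/2)/2.
Note φ(0) = φ(2) = 0, so the boundary term u·φ vanishes.
LHS = ∫_0^2 u(x) φ'(x) dx = ∫_0^2 (-π*x^2*cos(π*x/2) + π*x*cos(π*x/2)/2 + π*cos(π*x/2)/2) dx. Term by term:
  ∫_0^2 π*cos(π*x/2)/2 dx = 0;  ∫_0^2 π*x*cos(π*x/2)/2 dx = -4/π;  ∫_0^2 -π*x^2*cos(π*x/2) dx = 16/π.
Sum: 0 − 4/π + 16/π = 12/π.
So LHS = 12/π.
∫_0^2 v(x) φ(x) dx = ∫_0^2 (-4*x*sin(π*x/2) + sin(π*x/2)) dx. Term by term:
  ∫_0^2 -4*x*sin(π*x/2) dx = -16/π;  ∫_0^2 sin(π*x/2) dx = 4/π.
Sum: -16/π + 4/π = -12/π.
So RHS = -∫_0^2 v(x) φ(x) dx = 12/π.
LHS = RHS, so the identity holds for this test φ.
Moreover u is smooth here and v(x) = u'(x) = 1 - 4*x pointwise, so the identity holds for every test function. Hence v is the weak derivative of u.


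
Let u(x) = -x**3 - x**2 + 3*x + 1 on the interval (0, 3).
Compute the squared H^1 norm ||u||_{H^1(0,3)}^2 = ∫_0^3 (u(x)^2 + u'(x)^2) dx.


||u||_{H^1}^2 = 26979/35

The H^1 norm (squared) on an interval (0, L) is
  ||u||_{H^1}^2 = ∫_0^L u(x)^2 dx + ∫_0^L u'(x)^2 dx.
Compute u'(x) = -3*x**2 - 2*x + 3.
Then u(x)^2 = x**6 + 2*x**5 - 5*x**4 - 8*x**3 + 7*x**2 + 6*x + 1 and u'(x)^2 = 9*x**4 + 12*x**3 - 14*x**2 - 12*x + 9.
Integrate each monomial from 0 to 3 using ∫_0^3 c·x^n dx = c·3^(n+1)/(n+1):
  ∫_0^3 u(x)^2 dx = ∫_0^3 (x^6 + 2*x^5 - 5*x^4 - 8*x^3 + 7*x^2 + 6*x + 1) dx. Term by term:
    ∫_0^3 x^6 dx = 2187/7;  ∫_0^3 2*x^5 dx = 243;  ∫_0^3 -5*x^4 dx = -243;
    ∫_0^3 -8*x^3 dx = -162;  ∫_0^3 7*x^2 dx = 63;  ∫_0^3 6*x dx = 27;
    ∫_0^3 1 dx = 3.
  Sum: 2187/7 + 243 − 243 − 162 + 63 + 27 + 3 = 1704/7.
  ∫_0^3 u'(x)^2 dx = ∫_0^3 (9*x^4 + 12*x^3 - 14*x^2 - 12*x + 9) dx. Term by term:
    ∫_0^3 9*x^4 dx = 2187/5;  ∫_0^3 12*x^3 dx = 243;  ∫_0^3 -14*x^2 dx = -126;
    ∫_0^3 -12*x dx = -54;  ∫_0^3 9 dx = 27.
  Sum: 2187/5 + 243 − 126 − 54 + 27 = 2637/5.
Adding: ||u||_{H^1}^2 = 1704/7 + 2637/5 = 26979/35.


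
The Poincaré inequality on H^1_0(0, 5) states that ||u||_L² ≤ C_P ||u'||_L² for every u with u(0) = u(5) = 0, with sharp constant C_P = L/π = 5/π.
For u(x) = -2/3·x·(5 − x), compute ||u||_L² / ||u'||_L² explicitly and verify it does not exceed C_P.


||u||_L² / ||u'||_L² = sqrt(10)/2 < C_P = 5/π.

u(x) = -2/3·x·(5 − x), so u'(x) = 4*x/3 - 10/3.
u(x) = -2/3·x·(5 − x) vanishes at x = 0 and x = 5, so u ∈ H^1_0(0, 5). Differentiate via the product rule and integrate the resulting polynomials term by term.
  ∫_0^5 u² dx = ∫_0^5 (4*x^4/9 - 40*x^3/9 + 100*x^2/9) dx. Term by term:
    ∫_0^5 4*x^4/9 dx = 2500/9;  ∫_0^5 -40*x^3/9 dx = -6250/9;  ∫_0^5 100*x^2/9 dx = 12500/27.
  Sum: 2500/9 − 6250/9 + 12500/27 = 1250/27.
  ∫_0^5 (u')² dx = ∫_0^5 (16*x^2/9 - 80*x/9 + 100/9) dx. Term by term:
    ∫_0^5 16*x^2/9 dx = 2000/27;  ∫_0^5 -80*x/9 dx = -1000/9;  ∫_0^5 100/9 dx = 500/9.
  Sum: 2000/27 − 1000/9 + 500/9 = 500/27.
∫_0^5 u² dx = 1250/27, so ||u||_L² = 25*sqrt(6)/9.
∫_0^5 (u')² dx = 500/27, so ||u'||_L² = 10*sqrt(15)/9.
Ratio ||u||_L² / ||u'||_L² = sqrt(10)/2.
Sharp Poincaré constant on H^1_0(0, 5) is C_P = L/π = 5/π, achieved by sin(π/5·x).
A polynomial bump cannot attain the sharp Poincaré constant (only the first sine eigenfunction does), so the ratio is strictly less than C_P, consistent with ||u||_L² ≤ C_P ||u'||_L².


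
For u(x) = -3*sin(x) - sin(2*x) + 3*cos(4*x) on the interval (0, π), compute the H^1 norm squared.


||u||_{H^1(0,π)}^2 = 204/5 + 88*π

u'(x) = -12*sin(4*x) - 3*cos(x) - 2*cos(2*x).
Expand u² and (u')² and integrate term by term on (0, π), using: for integers n ≥ 1, ∫_0^π sin²(nx) dx = ∫_0^π cos²(nx) dx = π/2; for n ≠ n', ∫_0^π sin(nx)sin(n'x) dx = ∫_0^π cos(nx)cos(n'x) dx = 0; and by product-to-sum, ∫_0^π sin(nx)cos(n'x) dx = ½∫_0^π [sin((n+n')x) + sin((n−n')x)] dx, which is 0 when n+n' is even and 2n/(n²−n'²) when n+n' is odd (it need not vanish on (0, π)).
  u² squared terms: (-1)²·∫sin(2x)² dx = 1·π/2 = π/2;  (-3)²·∫sin(x)² dx = 9·π/2 = 9*π/2;  (3)²·∫cos(4x)² dx = 9·π/2 = 9*π/2.
  u² cross terms: 2·(-1)·(-3)·∫sin(2x)·sin(x) dx = 6·(0) = 0;  2·(-1)·(3)·∫sin(2x)·cos(4x) dx = -6·(0) = 0;  2·(-3)·(3)·∫sin(x)·cos(4x) dx = -18·(-2/15) = 12/5.
  So ∫_0^π u² dx = π/2 + 9*π/2 + 9*π/2 + 0 + 0 + 12/5 = 12/5 + 19*π/2.
  (u')² squared terms: (-12)²·∫sin(4x)² dx = 144·π/2 = 72*π;  (-3)²·∫cos(x)² dx = 9·π/2 = 9*π/2;  (-2)²·∫cos(2x)² dx = 4·π/2 = 2*π.
  (u')² cross terms: 2·(-12)·(-3)·∫sin(4x)·cos(x) dx = 72·(8/15) = 192/5;  2·(-12)·(-2)·∫sin(4x)·cos(2x) dx = 48·(0) = 0;  2·(-3)·(-2)·∫cos(x)·cos(2x) dx = 12·(0) = 0.
  So ∫_0^π (u')² dx = 72*π + 9*π/2 + 2*π + 192/5 + 0 + 0 = 192/5 + 157*π/2.
||u||_{H^1}^2 = (12/5 + 19*π/2) + (192/5 + 157*π/2) = 204/5 + 88*π.


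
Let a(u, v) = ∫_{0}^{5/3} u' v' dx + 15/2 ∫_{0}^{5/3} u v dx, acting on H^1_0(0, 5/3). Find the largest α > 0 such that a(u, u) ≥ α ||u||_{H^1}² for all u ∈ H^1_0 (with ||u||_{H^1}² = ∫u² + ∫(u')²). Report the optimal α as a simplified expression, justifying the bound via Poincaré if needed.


α = 1

Coercivity of a(·,·) on H^1_0(0, 5/3) means a(u, u) ≥ α ||u||_{H^1}² for every u ∈ H^1_0.
The interval has length L = 5/3, and Poincaré/coercivity depend only on L. Here a(u, u) = ∫(u')² + (15/2)·∫u².
Here c = 15/2 ≥ 1, so a(u,u) = ∫(u')² + c∫u² ≥ ∫(u')² + ∫u² = ||u||_{H^1}², i.e. α = 1 works. No larger α is possible: a(u,u) ≥ α||u||_{H^1}² means (1−α)∫(u')² ≥ (α−c)∫u², and for the modes u_n = sin(nπ(x−x₀)/L) (x₀ the left endpoint) one has ∫u_n²/∫(u_n')² = (L/(nπ))² → 0, so a(u_n,u_n)/||u_n||_{H^1}² → 1. Hence the optimal constant is α = 1.
Therefore α = 1.


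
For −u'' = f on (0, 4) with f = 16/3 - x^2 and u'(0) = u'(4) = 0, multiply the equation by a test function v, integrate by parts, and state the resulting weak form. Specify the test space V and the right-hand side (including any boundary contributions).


V = H^1(0, 4) (no boundary constraint on v; u is determined up to an additive constant); weak form: ∫_0^4 u'v' dx = ∫_0^4 (16/3 - x^2) v dx for all v ∈ V.

Multiply both sides by a test function v and integrate from 0 to 4:
  ∫_0^4 −u''(x) v(x) dx = ∫_0^4 f(x) v(x) dx.
Integrate the LHS by parts once:
  ∫_0^4 −u'' v dx = −[u'(x) v(x)]_0^4 + ∫_0^4 u'(x) v'(x) dx.
Thus ∫_0^4 u'(x) v'(x) dx = ∫_0^4 f(x) v(x) dx + [u'(x) v(x)]_0^4.
Choose V so that boundary terms are either known or forced to vanish.
u has homogeneous Neumann: u'(0) = u'(4) = 0. So [u' v]_0^4 = 0·v(4) − 0·v(0) = 0 for any v; take V = H^1(0, 4).
Weak formulation: find u (satisfying any essential BC) such that ∫_0^4 u'(x) v'(x) dx = ∫_0^4 f v dx for all v ∈ V (homogeneous Neumann, so boundary terms vanish).
Substituting f(x) = 16/3 - x^2, the right-hand side is ∫_0^4 (16/3 - x^2) v dx.
Compatibility check (pure Neumann): taking v ≡ 1 ∈ V gives 0 = ∫_0^4 f dx + (0) − (0), i.e. ∫_0^4 f dx must equal u'(0) − u'(4) = 0. Indeed ∫_0^4 (16/3 - x^2) dx = 0, so the data are compatible. The solution is then unique only up to an additive constant (fix it e.g. by requiring ∫_0^4 u dx = 0).


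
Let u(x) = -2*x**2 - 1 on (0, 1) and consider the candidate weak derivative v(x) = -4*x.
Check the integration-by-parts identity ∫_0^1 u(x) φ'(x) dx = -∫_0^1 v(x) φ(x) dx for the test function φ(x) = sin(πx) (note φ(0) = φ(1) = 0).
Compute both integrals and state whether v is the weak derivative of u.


LHS = 4/π, RHS = 4/π. Yes, v = u' weakly.

u(x) = -2*x**2 - 1, classical derivative u'(x) = -4*x.
φ(x) = sin(πx), so φ'(x) = π*cos(π*x).
Note φ(0) = φ(1) = 0, so the boundary term u·φ vanishes.
LHS = ∫_0^1 u(x) φ'(x) dx = ∫_0^1 (-2*π*x^2*cos(π*x) - π*cos(π*x)) dx. Term by term:
  ∫_0^1 -π*cos(π*x) dx = 0;  ∫_0^1 -2*π*x^2*cos(π*x) dx = 4/π.
Sum: 0 + 4/π = 4/π.
So LHS = 4/π.
∫_0^1 v(x) φ(x) dx = ∫_0^1 (-4*x*sin(π*x)) dx. Term by term:
  ∫_0^1 -4*x*sin(π*x) dx = -4/π.
So RHS = -∫_0^1 v(x) φ(x) dx = 4/π.
LHS = RHS, so the identity holds for this test φ.
Moreover u is smooth here and v(x) = u'(x) = -4*x pointwise, so the identity holds for every test function. Hence v is the weak derivative of u.


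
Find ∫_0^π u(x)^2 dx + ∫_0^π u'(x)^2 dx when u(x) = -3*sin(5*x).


||u||_{H^1(0,π)}^2 = 117*π

u'(x) = -15*cos(5*x).
Expand u² and (u')² and integrate term by term on (0, π), using: for integers n ≥ 1, ∫_0^π sin²(nx) dx = ∫_0^π cos²(nx) dx = π/2; for n ≠ n', ∫_0^π sin(nx)sin(n'x) dx = ∫_0^π cos(nx)cos(n'x) dx = 0; and by product-to-sum, ∫_0^π sin(nx)cos(n'x) dx = ½∫_0^π [sin((n+n')x) + sin((n−n')x)] dx, which is 0 when n+n' is even and 2n/(n²−n'²) when n+n' is odd (it need not vanish on (0, π)).
  u² squared terms: (-3)²·∫sin(5x)² dx = 9·π/2 = 9*π/2.
  So ∫_0^π u² dx = 9*π/2.
  (u')² squared terms: (-15)²·∫cos(5x)² dx = 225·π/2 = 225*π/2.
  So ∫_0^π (u')² dx = 225*π/2.
||u||_{H^1}^2 = (9*π/2) + (225*π/2) = 117*π.


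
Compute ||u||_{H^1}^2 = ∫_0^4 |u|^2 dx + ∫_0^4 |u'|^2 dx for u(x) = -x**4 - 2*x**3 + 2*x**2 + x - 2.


||u||_{H^1}^2 = 39090236/315

The H^1 norm (squared) on an interval (0, L) is
  ||u||_{H^1}^2 = ∫_0^L u(x)^2 dx + ∫_0^L u'(x)^2 dx.
Compute u'(x) = -4*x**3 - 6*x**2 + 4*x + 1.
Then u(x)^2 = x**8 + 4*x**7 - 10*x**5 + 4*x**4 + 12*x**3 - 7*x**2 - 4*x + 4 and u'(x)^2 = 16*x**6 + 48*x**5 + 4*x**4 - 56*x**3 + 4*x**2 + 8*x + 1.
Integrate each monomial from 0 to 4 using ∫_0^4 c·x^n dx = c·4^(n+1)/(n+1):
  ∫_0^4 u(x)^2 dx = ∫_0^4 (x^8 + 4*x^7 - 10*x^5 + 4*x^4 + 12*x^3 - 7*x^2 - 4*x + 4) dx. Term by term:
    ∫_0^4 x^8 dx = 262144/9;  ∫_0^4 4*x^7 dx = 32768;  ∫_0^4 -10*x^5 dx = -20480/3;
    ∫_0^4 4*x^4 dx = 4096/5;  ∫_0^4 12*x^3 dx = 768;  ∫_0^4 -7*x^2 dx = -448/3;
    ∫_0^4 -4*x dx = -32;  ∫_0^4 4 dx = 16.
  Sum: 262144/9 + 32768 − 20480/3 + 4096/5 + 768 − 448/3 − 32 + 16 = 2542064/45.
  ∫_0^4 u'(x)^2 dx = ∫_0^4 (16*x^6 + 48*x^5 + 4*x^4 - 56*x^3 + 4*x^2 + 8*x + 1) dx. Term by term:
    ∫_0^4 16*x^6 dx = 262144/7;  ∫_0^4 48*x^5 dx = 32768;  ∫_0^4 4*x^4 dx = 4096/5;
    ∫_0^4 -56*x^3 dx = -3584;  ∫_0^4 4*x^2 dx = 256/3;  ∫_0^4 8*x dx = 64;
    ∫_0^4 1 dx = 4.
  Sum: 262144/7 + 32768 + 4096/5 − 3584 + 256/3 + 64 + 4 = 7098596/105.
Adding: ||u||_{H^1}^2 = 2542064/45 + 7098596/105 = 39090236/315.


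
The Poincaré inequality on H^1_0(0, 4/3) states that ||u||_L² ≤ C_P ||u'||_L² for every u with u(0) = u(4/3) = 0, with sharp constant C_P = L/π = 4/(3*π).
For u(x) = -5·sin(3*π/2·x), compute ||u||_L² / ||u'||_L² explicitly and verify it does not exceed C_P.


||u||_L² / ||u'||_L² = 2/(3*π) < C_P = 4/(3*π).

u(x) = -5·sin(3*π/2·x), so u'(x) = -15*π*cos(3*π*x/2)/2.
Writing u(x) = A·sin(kπx/L) with A = -5 and k = 2, use ∫_0^L sin²(kπx/L) dx = L/2 and ∫_0^L cos²(kπx/L) dx = L/2.
u² = 25·sin²(3*π/2·x) and (u')² = 225*π^2/4·cos²(3*π/2·x), and each of sin², cos² integrates to L/2 = 2/3 over (0, 4/3).
∫_0^4/3 u² dx = 50/3, so ||u||_L² = 5*sqrt(6)/3.
∫_0^4/3 (u')² dx = 75*π^2/2, so ||u'||_L² = 5*sqrt(6)*π/2.
Ratio ||u||_L² / ||u'||_L² = 2/(3*π).
Sharp Poincaré constant on H^1_0(0, 4/3) is C_P = L/π = 4/(3*π), achieved by sin(3*π/4·x).
This is the k = 2 harmonic; the ratio L/(kπ) is strictly less than C_P = L/π, consistent with the sharp inequality ||u||_L² ≤ C_P ||u'||_L².


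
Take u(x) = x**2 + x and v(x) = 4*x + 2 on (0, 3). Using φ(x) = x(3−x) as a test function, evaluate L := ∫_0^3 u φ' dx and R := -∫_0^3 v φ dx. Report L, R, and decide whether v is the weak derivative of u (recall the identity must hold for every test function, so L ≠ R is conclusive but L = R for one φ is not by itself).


LHS = -18, RHS = -36. No, v is not the weak derivative of u.

u(x) = x**2 + x, classical derivative u'(x) = 2*x + 1.
φ(x) = x(3−x), so φ'(x) = 3 - 2*x.
Note φ(0) = φ(3) = 0, so the boundary term u·φ vanishes.
LHS = ∫_0^3 u(x) φ'(x) dx = ∫_0^3 (-2*x^3 + x^2 + 3*x) dx. Term by term:
  ∫_0^3 -2*x^3 dx = -81/2;  ∫_0^3 x^2 dx = 9;  ∫_0^3 3*x dx = 27/2.
Sum: -81/2 + 9 + 27/2 = -18.
So LHS = -18.
∫_0^3 v(x) φ(x) dx = ∫_0^3 (-4*x^3 + 10*x^2 + 6*x) dx. Term by term:
  ∫_0^3 -4*x^3 dx = -81;  ∫_0^3 10*x^2 dx = 90;  ∫_0^3 6*x dx = 27.
Sum: -81 + 90 + 27 = 36.
So RHS = -∫_0^3 v(x) φ(x) dx = -36.
LHS − RHS = 18 ≠ 0, so the identity fails.
(For a valid weak derivative the identity must hold for EVERY test function, in particular this one. The failure shows v is NOT the weak derivative of u.)
Correct weak derivative would be u'(x) = 2*x + 1.


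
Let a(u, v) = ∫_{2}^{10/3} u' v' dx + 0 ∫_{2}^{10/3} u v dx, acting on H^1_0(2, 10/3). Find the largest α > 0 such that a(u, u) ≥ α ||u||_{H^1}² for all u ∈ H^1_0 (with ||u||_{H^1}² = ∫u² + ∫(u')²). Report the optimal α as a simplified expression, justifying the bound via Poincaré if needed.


α = 9*π^2/(16 + 9*π^2)

Coercivity of a(·,·) on H^1_0(2, 10/3) means a(u, u) ≥ α ||u||_{H^1}² for every u ∈ H^1_0.
The interval has length L = 4/3, and Poincaré/coercivity depend only on L. Here a(u, u) = ∫(u')² + (0)·∫u².
Here c = 0, so a(u,u) = ∫(u')² alone. The condition a(u,u) ≥ α||u||_{H^1}² reads (1−α)∫(u')² ≥ (α−c)∫u². Any admissible α is ≤ 1 (rapidly oscillating u have ∫u²/∫(u')² → 0), and α = 1 would force 0 ≥ (1−c)∫u², impossible since c < 1; so 1−α > 0. By the sharp Poincaré inequality on H^1_0 of an interval of length L, ∫(u')² ≥ (π/L)²∫u² with equality for the first sine mode sin(π(x−x₀)/L) (x₀ the left endpoint), so the inequality holds for all u iff (1−α)(π/L)² ≥ α − c, i.e. α ≤ ((π/L)² + c)/((π/L)² + 1) = (1 + c(L/π)²)/(1 + (L/π)²). (Direct route, valid since c ≤ 0: Poincaré gives c∫u² ≥ c(L/π)²∫(u')², so a(u,u) ≥ (1 + c(L/π)²)∫(u')², while ||u||_{H^1}² ≤ (1 + (L/π)²)∫(u')²; dividing yields the same α.) With (π/L)² = 9*π^2/16 and c = 0, the largest admissible constant is α = ((π/L)² + c)/((π/L)² + 1).
Simplifying, α = 9*π^2/(16 + 9*π^2).


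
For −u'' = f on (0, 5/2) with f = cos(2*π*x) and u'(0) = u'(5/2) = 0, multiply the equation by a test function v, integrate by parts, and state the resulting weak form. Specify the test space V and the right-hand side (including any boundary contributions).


V = H^1(0, 5/2) (no boundary constraint on v; u is determined up to an additive constant); weak form: ∫_0^5/2 u'v' dx = ∫_0^5/2 (cos(2*π*x)) v dx for all v ∈ V.

Multiply both sides by a test function v and integrate from 0 to 5/2:
  ∫_0^5/2 −u''(x) v(x) dx = ∫_0^5/2 f(x) v(x) dx.
Integrate the LHS by parts once:
  ∫_0^5/2 −u'' v dx = −[u'(x) v(x)]_0^5/2 + ∫_0^5/2 u'(x) v'(x) dx.
Thus ∫_0^5/2 u'(x) v'(x) dx = ∫_0^5/2 f(x) v(x) dx + [u'(x) v(x)]_0^5/2.
Choose V so that boundary terms are either known or forced to vanish.
u has homogeneous Neumann: u'(0) = u'(5/2) = 0. So [u' v]_0^5/2 = 0·v(5/2) − 0·v(0) = 0 for any v; take V = H^1(0, 5/2).
Weak formulation: find u (satisfying any essential BC) such that ∫_0^5/2 u'(x) v'(x) dx = ∫_0^5/2 f v dx for all v ∈ V (homogeneous Neumann, so boundary terms vanish).
Substituting f(x) = cos(2*π*x), the right-hand side is ∫_0^5/2 (cos(2*π*x)) v dx.
Compatibility check (pure Neumann): taking v ≡ 1 ∈ V gives 0 = ∫_0^5/2 f dx + (0) − (0), i.e. ∫_0^5/2 f dx must equal u'(0) − u'(5/2) = 0. Indeed ∫_0^5/2 (cos(2*π*x)) dx = 0, so the data are compatible. The solution is then unique only up to an additive constant (fix it e.g. by requiring ∫_0^5/2 u dx = 0).


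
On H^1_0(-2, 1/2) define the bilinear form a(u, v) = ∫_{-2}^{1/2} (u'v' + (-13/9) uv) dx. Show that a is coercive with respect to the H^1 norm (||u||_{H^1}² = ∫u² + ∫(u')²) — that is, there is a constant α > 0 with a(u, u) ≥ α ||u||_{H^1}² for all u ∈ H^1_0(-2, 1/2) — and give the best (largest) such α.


α = (-325 + 36*π^2)/(9*(25 + 4*π^2))

Coercivity of a(·,·) on H^1_0(-2, 1/2) means a(u, u) ≥ α ||u||_{H^1}² for every u ∈ H^1_0.
The interval has length L = 5/2, and Poincaré/coercivity depend only on L. Here a(u, u) = ∫(u')² + (-13/9)·∫u².
Here c = -13/9 < 0 with |c| < (π/L)² = 4*π^2/25, so coercivity still holds. The condition a(u,u) ≥ α||u||_{H^1}² reads (1−α)∫(u')² ≥ (α−c)∫u². Any admissible α is ≤ 1 (rapidly oscillating u have ∫u²/∫(u')² → 0), and α = 1 would force 0 ≥ (1−c)∫u², impossible since c < 1; so 1−α > 0. By the sharp Poincaré inequality on H^1_0 of an interval of length L, ∫(u')² ≥ (π/L)²∫u² with equality for the first sine mode sin(π(x−x₀)/L) (x₀ the left endpoint), so the inequality holds for all u iff (1−α)(π/L)² ≥ α − c, i.e. α ≤ ((π/L)² + c)/((π/L)² + 1) = (1 + c(L/π)²)/(1 + (L/π)²). (Direct route, valid since c ≤ 0: Poincaré gives c∫u² ≥ c(L/π)²∫(u')², so a(u,u) ≥ (1 + c(L/π)²)∫(u')², while ||u||_{H^1}² ≤ (1 + (L/π)²)∫(u')²; dividing yields the same α.) With (π/L)² = 4*π^2/25 and c = -13/9, the largest admissible constant is α = ((π/L)² + c)/((π/L)² + 1).
Simplifying, α = (-325 + 36*π^2)/(9*(25 + 4*π^2)).


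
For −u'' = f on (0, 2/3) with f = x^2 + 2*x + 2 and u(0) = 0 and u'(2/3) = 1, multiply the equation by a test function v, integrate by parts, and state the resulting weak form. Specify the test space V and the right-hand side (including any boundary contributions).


V = {v ∈ H^1(0, 2/3) : v(0) = 0} (test functions vanish at x = 0 where u is specified); weak form: ∫_0^2/3 u'v' dx = ∫_0^2/3 (x^2 + 2*x + 2) v dx + v(2/3) for all v ∈ V.

Multiply both sides by a test function v and integrate from 0 to 2/3:
  ∫_0^2/3 −u''(x) v(x) dx = ∫_0^2/3 f(x) v(x) dx.
Integrate the LHS by parts once:
  ∫_0^2/3 −u'' v dx = −[u'(x) v(x)]_0^2/3 + ∫_0^2/3 u'(x) v'(x) dx.
Thus ∫_0^2/3 u'(x) v'(x) dx = ∫_0^2/3 f(x) v(x) dx + [u'(x) v(x)]_0^2/3.
Choose V so that boundary terms are either known or forced to vanish.
Mixed BC: u(0) = 0 (Dirichlet) and u'(2/3) = 1 (Neumann). Define V = {v ∈ H^1(0, 2/3) : v(0) = 0}. Then [u' v]_0^2/3 = u'(2/3)·v(2/3) − u'(0)·0 = v(2/3).
Weak formulation: find u (satisfying any essential BC) such that ∫_0^2/3 u'(x) v'(x) dx = ∫_0^2/3 f v dx + v(2/3) for all v ∈ V (Dirichlet at 0 absorbed into V; Neumann datum at x = 2/3 contributes the boundary term).
Substituting f(x) = x^2 + 2*x + 2, the right-hand side is ∫_0^2/3 (x^2 + 2*x + 2) v dx + v(2/3).
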